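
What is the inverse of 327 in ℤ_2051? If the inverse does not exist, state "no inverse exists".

1060

Run Euclid on (2051, 327):
2051 = 6*327 + 89
327 = 3*89 + 60
89 = 1*60 + 29
60 = 2*29 + 2
29 = 14*2 + 1
2 = 2*1 + 0
Since gcd(327, 2051) = 1, back-substitute to write 1 as a combination:
1 = 29 − 14·2
1 = −14·60 + 29·29
1 = 29·89 − 43·60
1 = −43·327 + 158·89
1 = 158·2051 − 991·327
Thus 327·(-991) ≡ 1 (mod 2051); reducing, -991 mod 2051 = 1060.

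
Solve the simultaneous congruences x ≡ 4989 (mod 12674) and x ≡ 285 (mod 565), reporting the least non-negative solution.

Write x = 4989 + 12674·k. Then 12674·k ≡ 285 − 4989 ≡ 381 (mod 565).
Need 12674⁻¹ mod 565. Extended Euclid on (565, 244):
565 = 2*244 + 77
244 = 3*77 + 13
77 = 5*13 + 12
13 = 1*12 + 1
12 = 12*1 + 0
Back-substitute:
1 = 13 − 12
1 = −77 + 6·13
1 = 6·244 − 19·77
1 = −19·565 + 44·244
12674⁻¹ ≡ 44 (mod 565), so k ≡ 44·381 ≡ 379 (mod 565).
x = 4989 + 12674·379 = 4808435.

4808435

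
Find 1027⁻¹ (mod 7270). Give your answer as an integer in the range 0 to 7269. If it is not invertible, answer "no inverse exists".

Extended Euclidean algorithm:
7270 = 7*1027 + 81
1027 = 12*81 + 55
81 = 1*55 + 26
55 = 2*26 + 3
26 = 8*3 + 2
3 = 1*2 + 1
2 = 2*1 + 0
gcd = 1, so the inverse exists. Back-substitute:
1 = 3 − 2
1 = −26 + 9·3
1 = 9·55 − 19·26
1 = −19·81 + 28·55
1 = 28·1027 − 355·81
1 = −355·7270 + 2513·1027
So 1027·2513 ≡ 1 (mod 7270).

2513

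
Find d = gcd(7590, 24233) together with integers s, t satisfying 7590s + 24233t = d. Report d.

Apply Euclid's algorithm to 24233 and 7590:
24233 = 3×7590 + 1463
7590 = 5×1463 + 275
1463 = 5×275 + 88
275 = 3×88 + 11
88 = 8×11 + 0
gcd(7590, 24233) = 11.
Back-substituting:
11 = 275 − 3·88
11 = −3·1463 + 16·275
11 = 16·7590 − 83·1463
11 = −83·24233 + 265·7590
So 11 = (-83)·24233 + (265)·7590.

11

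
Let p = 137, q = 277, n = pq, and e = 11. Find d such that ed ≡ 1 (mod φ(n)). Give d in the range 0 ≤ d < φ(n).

φ(n) = (p−1)(q−1) = 136·276 = 37536.
Need d with 11·d ≡ 1 (mod 37536). Apply the extended Euclidean algorithm:
37536 = 3412*11 + 4
11 = 2*4 + 3
4 = 1*3 + 1
3 = 3*1 + 0
Back-substitute:
1 = 4 − 3
1 = −11 + 3·4
1 = 3·37536 − 10237·11
So 11·(-10237) ≡ 1 (mod 37536), hence d ≡ -10237 ≡ 27299 (mod 37536).

27299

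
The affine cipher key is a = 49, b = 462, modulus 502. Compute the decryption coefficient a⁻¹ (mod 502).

Apply the Euclidean algorithm to 502 and 49:
502 = 10·49 + 12
49 = 4·12 + 1
12 = 12·1 + 0
gcd = 1, so the inverse exists. Back-substitute:
1 = 49 − 4·12
1 = −4·502 + 41·49
So 49·41 ≡ 1 (mod 502).

41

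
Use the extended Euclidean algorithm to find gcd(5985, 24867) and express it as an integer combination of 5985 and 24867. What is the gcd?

9

Apply Euclid's algorithm to 24867 and 5985:
24867 = 4·5985 + 927
5985 = 6·927 + 423
927 = 2·423 + 81
423 = 5·81 + 18
81 = 4·18 + 9
18 = 2·9 + 0
gcd(5985, 24867) = 9.
Working backward:
9 = 81 − 4·18
9 = −4·423 + 21·81
9 = 21·927 − 46·423
9 = −46·5985 + 297·927
9 = 297·24867 − 1234·5985
So 9 = (297)·24867 + (-1234)·5985.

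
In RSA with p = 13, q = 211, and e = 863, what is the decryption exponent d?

φ(n) = (p−1)(q−1) = 12·210 = 2520.
Need d with 863·d ≡ 1 (mod 2520). Apply the extended Euclidean algorithm:
2520 = 2*863 + 794
863 = 1*794 + 69
794 = 11*69 + 35
69 = 1*35 + 34
35 = 1*34 + 1
34 = 34*1 + 0
Back-substitute:
1 = 35 − 34
1 = −69 + 2·35
1 = 2·794 − 23·69
1 = −23·863 + 25·794
1 = 25·2520 − 73·863
So 863·(-73) ≡ 1 (mod 2520), hence d ≡ -73 ≡ 2447 (mod 2520).

2447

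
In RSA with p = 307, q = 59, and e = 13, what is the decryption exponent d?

5461

φ(n) = (p−1)(q−1) = 306·58 = 17748.
Need d with 13·d ≡ 1 (mod 17748). Apply the extended Euclidean algorithm:
17748 = 1365·13 + 3
13 = 4·3 + 1
3 = 3·1 + 0
Back-substitute:
1 = 13 − 4·3
1 = −4·17748 + 5461·13
So 13·5461 ≡ 1 (mod 17748), hence d = 5461.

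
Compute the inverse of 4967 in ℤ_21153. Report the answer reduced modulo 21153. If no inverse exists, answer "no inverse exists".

20297

gcd(21153, 4967) by repeated division:
21153 = 4*4967 + 1285
4967 = 3*1285 + 1112
1285 = 1*1112 + 173
1112 = 6*173 + 74
173 = 2*74 + 25
74 = 2*25 + 24
25 = 1*24 + 1
24 = 24*1 + 0
Since gcd(4967, 21153) = 1, back-substitute to write 1 as a combination:
1 = 25 − 24
1 = −74 + 3·25
1 = 3·173 − 7·74
1 = −7·1112 + 45·173
1 = 45·1285 − 52·1112
1 = −52·4967 + 201·1285
1 = 201·21153 − 856·4967
Hence 4967⁻¹ ≡ -856 ≡ 20297 (mod 21153).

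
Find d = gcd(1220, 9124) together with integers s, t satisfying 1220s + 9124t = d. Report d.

Euclidean algorithm:
9124 = 7·1220 + 584
1220 = 2·584 + 52
584 = 11·52 + 12
52 = 4·12 + 4
12 = 3·4 + 0
gcd(1220, 9124) = 4.
Back-substituting:
4 = 52 − 4·12
4 = −4·584 + 45·52
4 = 45·1220 − 94·584
4 = −94·9124 + 703·1220
So 4 = (-94)·9124 + (703)·1220.

4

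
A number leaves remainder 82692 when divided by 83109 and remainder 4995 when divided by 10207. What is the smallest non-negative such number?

195305733

Write x = 82692 + 83109·k. Then 83109·k ≡ 4995 − 82692 ≡ 3959 (mod 10207).
Need 83109⁻¹ mod 10207. Extended Euclid on (10207, 1453):
10207 = 7×1453 + 36
1453 = 40×36 + 13
36 = 2×13 + 10
13 = 1×10 + 3
10 = 3×3 + 1
3 = 3×1 + 0
Back-substitute:
1 = 10 − 3·3
1 = −3·13 + 4·10
1 = 4·36 − 11·13
1 = −11·1453 + 444·36
1 = 444·10207 − 3119·1453
83109⁻¹ ≡ 7088 (mod 10207), so k ≡ 7088·3959 ≡ 2349 (mod 10207).
x = 82692 + 83109·2349 = 195305733.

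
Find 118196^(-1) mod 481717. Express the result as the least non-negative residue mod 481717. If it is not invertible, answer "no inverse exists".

Run Euclid on (481717, 118196):
481717 = 4*118196 + 8933
118196 = 13*8933 + 2067
8933 = 4*2067 + 665
2067 = 3*665 + 72
665 = 9*72 + 17
72 = 4*17 + 4
17 = 4*4 + 1
4 = 4*1 + 0
Since gcd(118196, 481717) = 1, back-substitute to write 1 as a combination:
1 = 17 − 4·4
1 = −4·72 + 17·17
1 = 17·665 − 157·72
1 = −157·2067 + 488·665
1 = 488·8933 − 2109·2067
1 = −2109·118196 + 27905·8933
1 = 27905·481717 − 113729·118196
Hence 118196⁻¹ ≡ -113729 ≡ 367988 (mod 481717).

367988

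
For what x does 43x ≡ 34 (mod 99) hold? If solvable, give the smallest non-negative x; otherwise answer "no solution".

First find gcd(43, 99):
99 = 2*43 + 13
43 = 3*13 + 4
13 = 3*4 + 1
4 = 4*1 + 0
gcd = 1, so a unique solution mod 99 exists.
Back-substitute for the Bézout coefficients:
1 = 13 − 3·4
1 = −3·43 + 10·13
1 = 10·99 − 23·43
So 43·(-23) ≡ 1 (mod 99), giving 43⁻¹ ≡ 76.
x ≡ 43⁻¹·34 ≡ 76·34 ≡ 10 (mod 99).

10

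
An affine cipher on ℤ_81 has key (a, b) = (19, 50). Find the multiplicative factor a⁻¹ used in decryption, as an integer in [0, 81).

64

Extended Euclidean algorithm:
81 = 4*19 + 5
19 = 3*5 + 4
5 = 1*4 + 1
4 = 4*1 + 0
The gcd is 1. Working backward:
1 = 5 − 4
1 = −19 + 4·5
1 = 4·81 − 17·19
So 19·(-17) ≡ 1 (mod 81), and -17 ≡ 64 (mod 81).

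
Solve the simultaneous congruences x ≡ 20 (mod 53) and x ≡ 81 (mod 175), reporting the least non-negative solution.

Write x = 20 + 53·k. Then 53·k ≡ 81 − 20 ≡ 61 (mod 175).
Need 53⁻¹ mod 175. Extended Euclid on (175, 53):
175 = 3×53 + 16
53 = 3×16 + 5
16 = 3×5 + 1
5 = 5×1 + 0
Back-substitute:
1 = 16 − 3·5
1 = −3·53 + 10·16
1 = 10·175 − 33·53
53⁻¹ ≡ 142 (mod 175), so k ≡ 142·61 ≡ 87 (mod 175).
x = 20 + 53·87 = 4631.

4631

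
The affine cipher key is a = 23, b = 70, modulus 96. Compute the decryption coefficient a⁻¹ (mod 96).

71

Extended Euclidean algorithm:
96 = 4*23 + 4
23 = 5*4 + 3
4 = 1*3 + 1
3 = 3*1 + 0
gcd = 1, so the inverse exists. Back-substitute:
1 = 4 − 3
1 = −23 + 6·4
1 = 6·96 − 25·23
So 23·(-25) ≡ 1 (mod 96), and -25 ≡ 71 (mod 96).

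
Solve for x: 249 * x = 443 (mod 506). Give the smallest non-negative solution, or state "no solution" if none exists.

First find gcd(249, 506):
506 = 2·249 + 8
249 = 31·8 + 1
8 = 8·1 + 0
gcd = 1, so a unique solution mod 506 exists.
Back-substitute for the Bézout coefficients:
1 = 249 − 31·8
1 = −31·506 + 63·249
So 249·(63) ≡ 1 (mod 506), giving 249⁻¹ ≡ 63.
x ≡ 249⁻¹·443 ≡ 63·443 ≡ 79 (mod 506).

79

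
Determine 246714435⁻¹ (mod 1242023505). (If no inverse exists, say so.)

Euclidean algorithm on 1242023505, 246714435:
1242023505 = 5*246714435 + 8451330
246714435 = 29*8451330 + 1625865
8451330 = 5*1625865 + 322005
1625865 = 5*322005 + 15840
322005 = 20*15840 + 5205
15840 = 3*5205 + 225
5205 = 23*225 + 30
225 = 7*30 + 15
30 = 2*15 + 0
The gcd is 15, not 1, hence no inverse exists.

no inverse exists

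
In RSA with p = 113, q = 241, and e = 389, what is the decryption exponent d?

φ(n) = (p−1)(q−1) = 112·240 = 26880.
Need d with 389·d ≡ 1 (mod 26880). Apply the extended Euclidean algorithm:
26880 = 69·389 + 39
389 = 9·39 + 38
39 = 1·38 + 1
38 = 38·1 + 0
Back-substitute:
1 = 39 − 38
1 = −389 + 10·39
1 = 10·26880 − 691·389
So 389·(-691) ≡ 1 (mod 26880), hence d ≡ -691 ≡ 26189 (mod 26880).

26189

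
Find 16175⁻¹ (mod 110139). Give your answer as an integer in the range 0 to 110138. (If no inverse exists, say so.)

Apply the Euclidean algorithm to 110139 and 16175:
110139 = 6·16175 + 13089
16175 = 1·13089 + 3086
13089 = 4·3086 + 745
3086 = 4·745 + 106
745 = 7·106 + 3
106 = 35·3 + 1
3 = 3·1 + 0
The gcd is 1. Working backward:
1 = 106 − 35·3
1 = −35·745 + 246·106
1 = 246·3086 − 1019·745
1 = −1019·13089 + 4322·3086
1 = 4322·16175 − 5341·13089
1 = −5341·110139 + 36368·16175
So 16175·36368 ≡ 1 (mod 110139).

36368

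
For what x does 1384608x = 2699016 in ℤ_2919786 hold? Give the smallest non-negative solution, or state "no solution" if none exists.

First find gcd(1384608, 2919786):
2919786 = 2*1384608 + 150570
1384608 = 9*150570 + 29478
150570 = 5*29478 + 3180
29478 = 9*3180 + 858
3180 = 3*858 + 606
858 = 1*606 + 252
606 = 2*252 + 102
252 = 2*102 + 48
102 = 2*48 + 6
48 = 8*6 + 0
gcd = 6 and 6 | 2699016, so solutions exist. Divide through by 6: 230768x ≡ 449836 (mod 486631).
Now find 230768⁻¹ mod 486631:
486631 = 2·230768 + 25095
230768 = 9·25095 + 4913
25095 = 5·4913 + 530
4913 = 9·530 + 143
530 = 3·143 + 101
143 = 1·101 + 42
101 = 2·42 + 17
42 = 2·17 + 8
17 = 2·8 + 1
8 = 8·1 + 0
Back-substitute:
1 = 17 − 2·8
1 = −2·42 + 5·17
1 = 5·101 − 12·42
1 = −12·143 + 17·101
1 = 17·530 − 63·143
1 = −63·4913 + 584·530
1 = 584·25095 − 2983·4913
1 = −2983·230768 + 27431·25095
1 = 27431·486631 − 57845·230768
So 230768·(-57845) ≡ 1 (mod 486631), i.e. 230768⁻¹ ≡ 428786.
Then x ≡ 428786·449836 ≡ 369412 (mod 486631); the smallest non-negative solution is x = 369412.

369412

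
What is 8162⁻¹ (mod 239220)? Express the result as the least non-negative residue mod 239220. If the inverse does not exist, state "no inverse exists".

Compute gcd(8162, 239220):
239220 = 29·8162 + 2522
8162 = 3·2522 + 596
2522 = 4·596 + 138
596 = 4·138 + 44
138 = 3·44 + 6
44 = 7·6 + 2
6 = 3·2 + 0
Since gcd = 2 > 1, 8162 is not a unit mod 239220.

no inverse exists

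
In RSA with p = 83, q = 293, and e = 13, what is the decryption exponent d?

φ(n) = (p−1)(q−1) = 82·292 = 23944.
Need d with 13·d ≡ 1 (mod 23944). Apply the extended Euclidean algorithm:
23944 = 1841·13 + 11
13 = 1·11 + 2
11 = 5·2 + 1
2 = 2·1 + 0
Back-substitute:
1 = 11 − 5·2
1 = −5·13 + 6·11
1 = 6·23944 − 11051·13
So 13·(-11051) ≡ 1 (mod 23944), hence d ≡ -11051 ≡ 12893 (mod 23944).

12893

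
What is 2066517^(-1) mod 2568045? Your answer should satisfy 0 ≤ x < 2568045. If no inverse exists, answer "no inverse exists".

Compute gcd(2066517, 2568045):
2568045 = 1*2066517 + 501528
2066517 = 4*501528 + 60405
501528 = 8*60405 + 18288
60405 = 3*18288 + 5541
18288 = 3*5541 + 1665
5541 = 3*1665 + 546
1665 = 3*546 + 27
546 = 20*27 + 6
27 = 4*6 + 3
6 = 2*3 + 0
Since gcd = 3 > 1, 2066517 is not a unit mod 2568045.

no inverse exists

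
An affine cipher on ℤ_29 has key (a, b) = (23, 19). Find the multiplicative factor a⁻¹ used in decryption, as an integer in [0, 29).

24

gcd(29, 23) by repeated division:
29 = 1×23 + 6
23 = 3×6 + 5
6 = 1×5 + 1
5 = 5×1 + 0
gcd = 1, so the inverse exists. Back-substitute:
1 = 6 − 5
1 = −23 + 4·6
1 = 4·29 − 5·23
Hence 23⁻¹ ≡ -5 ≡ 24 (mod 29).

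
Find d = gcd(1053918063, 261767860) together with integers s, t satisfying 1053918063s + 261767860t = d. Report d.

Euclidean algorithm:
1053918063 = 4×261767860 + 6846623
261767860 = 38×6846623 + 1596186
6846623 = 4×1596186 + 461879
1596186 = 3×461879 + 210549
461879 = 2×210549 + 40781
210549 = 5×40781 + 6644
40781 = 6×6644 + 917
6644 = 7×917 + 225
917 = 4×225 + 17
225 = 13×17 + 4
17 = 4×4 + 1
4 = 4×1 + 0
gcd(1053918063, 261767860) = 1.
Back-substituting:
1 = 17 − 4·4
1 = −4·225 + 53·17
1 = 53·917 − 216·225
1 = −216·6644 + 1565·917
1 = 1565·40781 − 9606·6644
1 = −9606·210549 + 49595·40781
1 = 49595·461879 − 108796·210549
1 = −108796·1596186 + 375983·461879
1 = 375983·6846623 − 1612728·1596186
1 = −1612728·261767860 + 61659647·6846623
1 = 61659647·1053918063 − 248251316·261767860
So 1 = (61659647)·1053918063 + (-248251316)·261767860.

1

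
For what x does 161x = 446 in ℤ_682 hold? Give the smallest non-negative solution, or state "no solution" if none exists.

312

First find gcd(161, 682):
682 = 4×161 + 38
161 = 4×38 + 9
38 = 4×9 + 2
9 = 4×2 + 1
2 = 2×1 + 0
gcd = 1, so a unique solution mod 682 exists.
Back-substitute for the Bézout coefficients:
1 = 9 − 4·2
1 = −4·38 + 17·9
1 = 17·161 − 72·38
1 = −72·682 + 305·161
So 161·(305) ≡ 1 (mod 682), giving 161⁻¹ ≡ 305.
x ≡ 161⁻¹·446 ≡ 305·446 ≡ 312 (mod 682).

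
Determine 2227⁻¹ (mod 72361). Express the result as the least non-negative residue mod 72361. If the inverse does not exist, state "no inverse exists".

8773

Run Euclid on (72361, 2227):
72361 = 32×2227 + 1097
2227 = 2×1097 + 33
1097 = 33×33 + 8
33 = 4×8 + 1
8 = 8×1 + 0
gcd = 1, so the inverse exists. Back-substitute:
1 = 33 − 4·8
1 = −4·1097 + 133·33
1 = 133·2227 − 270·1097
1 = −270·72361 + 8773·2227
So 2227·8773 ≡ 1 (mod 72361).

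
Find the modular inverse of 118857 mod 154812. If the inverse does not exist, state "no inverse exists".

Compute gcd(118857, 154812):
154812 = 1×118857 + 35955
118857 = 3×35955 + 10992
35955 = 3×10992 + 2979
10992 = 3×2979 + 2055
2979 = 1×2055 + 924
2055 = 2×924 + 207
924 = 4×207 + 96
207 = 2×96 + 15
96 = 6×15 + 6
15 = 2×6 + 3
6 = 2×3 + 0
gcd(118857, 154812) = 3 ≠ 1, so 118857 has no multiplicative inverse modulo 154812.

no inverse exists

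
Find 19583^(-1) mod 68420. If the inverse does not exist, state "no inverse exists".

48547

Apply the Euclidean algorithm to 68420 and 19583:
68420 = 3*19583 + 9671
19583 = 2*9671 + 241
9671 = 40*241 + 31
241 = 7*31 + 24
31 = 1*24 + 7
24 = 3*7 + 3
7 = 2*3 + 1
3 = 3*1 + 0
gcd = 1, so the inverse exists. Back-substitute:
1 = 7 − 2·3
1 = −2·24 + 7·7
1 = 7·31 − 9·24
1 = −9·241 + 70·31
1 = 70·9671 − 2809·241
1 = −2809·19583 + 5688·9671
1 = 5688·68420 − 19873·19583
So 19583·(-19873) ≡ 1 (mod 68420), and -19873 ≡ 48547 (mod 68420).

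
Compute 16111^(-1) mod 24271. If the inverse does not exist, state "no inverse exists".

10800

Extended Euclidean algorithm:
24271 = 1×16111 + 8160
16111 = 1×8160 + 7951
8160 = 1×7951 + 209
7951 = 38×209 + 9
209 = 23×9 + 2
9 = 4×2 + 1
2 = 2×1 + 0
Since gcd(16111, 24271) = 1, back-substitute to write 1 as a combination:
1 = 9 − 4·2
1 = −4·209 + 93·9
1 = 93·7951 − 3538·209
1 = −3538·8160 + 3631·7951
1 = 3631·16111 − 7169·8160
1 = −7169·24271 + 10800·16111
So 16111·10800 ≡ 1 (mod 24271).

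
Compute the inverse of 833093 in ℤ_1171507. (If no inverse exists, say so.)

Apply the Euclidean algorithm to 1171507 and 833093:
1171507 = 1×833093 + 338414
833093 = 2×338414 + 156265
338414 = 2×156265 + 25884
156265 = 6×25884 + 961
25884 = 26×961 + 898
961 = 1×898 + 63
898 = 14×63 + 16
63 = 3×16 + 15
16 = 1×15 + 1
15 = 15×1 + 0
The gcd is 1. Working backward:
1 = 16 − 15
1 = −63 + 4·16
1 = 4·898 − 57·63
1 = −57·961 + 61·898
1 = 61·25884 − 1643·961
1 = −1643·156265 + 9919·25884
1 = 9919·338414 − 21481·156265
1 = −21481·833093 + 52881·338414
1 = 52881·1171507 − 74362·833093
So 833093·(-74362) ≡ 1 (mod 1171507), and -74362 ≡ 1097145 (mod 1171507).

1097145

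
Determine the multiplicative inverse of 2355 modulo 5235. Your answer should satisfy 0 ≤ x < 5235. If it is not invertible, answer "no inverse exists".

no inverse exists

Euclidean algorithm on 5235, 2355:
5235 = 2×2355 + 525
2355 = 4×525 + 255
525 = 2×255 + 15
255 = 17×15 + 0
Since gcd = 15 > 1, 2355 is not a unit mod 5235.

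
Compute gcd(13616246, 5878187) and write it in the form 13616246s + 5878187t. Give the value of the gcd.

Apply Euclid's algorithm to 13616246 and 5878187:
13616246 = 2*5878187 + 1859872
5878187 = 3*1859872 + 298571
1859872 = 6*298571 + 68446
298571 = 4*68446 + 24787
68446 = 2*24787 + 18872
24787 = 1*18872 + 5915
18872 = 3*5915 + 1127
5915 = 5*1127 + 280
1127 = 4*280 + 7
280 = 40*7 + 0
gcd(13616246, 5878187) = 7.
Express as a combination:
7 = 1127 − 4·280
7 = −4·5915 + 21·1127
7 = 21·18872 − 67·5915
7 = −67·24787 + 88·18872
7 = 88·68446 − 243·24787
7 = −243·298571 + 1060·68446
7 = 1060·1859872 − 6603·298571
7 = −6603·5878187 + 20869·1859872
7 = 20869·13616246 − 48341·5878187
So 7 = (20869)·13616246 + (-48341)·5878187.

7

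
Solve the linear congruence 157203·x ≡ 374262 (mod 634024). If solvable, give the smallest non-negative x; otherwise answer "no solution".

First find gcd(157203, 634024):
634024 = 4*157203 + 5212
157203 = 30*5212 + 843
5212 = 6*843 + 154
843 = 5*154 + 73
154 = 2*73 + 8
73 = 9*8 + 1
8 = 8*1 + 0
gcd = 1, so a unique solution mod 634024 exists.
Back-substitute for the Bézout coefficients:
1 = 73 − 9·8
1 = −9·154 + 19·73
1 = 19·843 − 104·154
1 = −104·5212 + 643·843
1 = 643·157203 − 19394·5212
1 = −19394·634024 + 78219·157203
So 157203·(78219) ≡ 1 (mod 634024), giving 157203⁻¹ ≡ 78219.
x ≡ 157203⁻¹·374262 ≡ 78219·374262 ≡ 243250 (mod 634024).

243250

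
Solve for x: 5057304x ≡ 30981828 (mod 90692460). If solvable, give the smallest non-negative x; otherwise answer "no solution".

7183217

First find gcd(5057304, 90692460):
90692460 = 17*5057304 + 4718292
5057304 = 1*4718292 + 339012
4718292 = 13*339012 + 311136
339012 = 1*311136 + 27876
311136 = 11*27876 + 4500
27876 = 6*4500 + 876
4500 = 5*876 + 120
876 = 7*120 + 36
120 = 3*36 + 12
36 = 3*12 + 0
gcd = 12 and 12 | 30981828, so solutions exist. Divide through by 12: 421442x ≡ 2581819 (mod 7557705).
Now find 421442⁻¹ mod 7557705:
7557705 = 17×421442 + 393191
421442 = 1×393191 + 28251
393191 = 13×28251 + 25928
28251 = 1×25928 + 2323
25928 = 11×2323 + 375
2323 = 6×375 + 73
375 = 5×73 + 10
73 = 7×10 + 3
10 = 3×3 + 1
3 = 3×1 + 0
Back-substitute:
1 = 10 − 3·3
1 = −3·73 + 22·10
1 = 22·375 − 113·73
1 = −113·2323 + 700·375
1 = 700·25928 − 7813·2323
1 = −7813·28251 + 8513·25928
1 = 8513·393191 − 118482·28251
1 = −118482·421442 + 126995·393191
1 = 126995·7557705 − 2277397·421442
So 421442·(-2277397) ≡ 1 (mod 7557705), i.e. 421442⁻¹ ≡ 5280308.
Then x ≡ 5280308·2581819 ≡ 7183217 (mod 7557705); the smallest non-negative solution is x = 7183217.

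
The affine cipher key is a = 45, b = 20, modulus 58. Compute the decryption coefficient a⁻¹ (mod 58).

49

Apply the Euclidean algorithm to 58 and 45:
58 = 1·45 + 13
45 = 3·13 + 6
13 = 2·6 + 1
6 = 6·1 + 0
The gcd is 1. Working backward:
1 = 13 − 2·6
1 = −2·45 + 7·13
1 = 7·58 − 9·45
Thus 45·(-9) ≡ 1 (mod 58); reducing, -9 mod 58 = 49.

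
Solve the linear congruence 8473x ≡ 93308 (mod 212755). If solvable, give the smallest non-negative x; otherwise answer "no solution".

140701

First find gcd(8473, 212755):
212755 = 25×8473 + 930
8473 = 9×930 + 103
930 = 9×103 + 3
103 = 34×3 + 1
3 = 3×1 + 0
gcd = 1, so a unique solution mod 212755 exists.
Back-substitute for the Bézout coefficients:
1 = 103 − 34·3
1 = −34·930 + 307·103
1 = 307·8473 − 2797·930
1 = −2797·212755 + 70232·8473
So 8473·(70232) ≡ 1 (mod 212755), giving 8473⁻¹ ≡ 70232.
x ≡ 8473⁻¹·93308 ≡ 70232·93308 ≡ 140701 (mod 212755).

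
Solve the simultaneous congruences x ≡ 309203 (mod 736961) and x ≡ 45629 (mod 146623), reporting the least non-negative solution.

51027488843

Write x = 309203 + 736961·k. Then 736961·k ≡ 45629 − 309203 ≡ 29672 (mod 146623).
Need 736961⁻¹ mod 146623. Extended Euclid on (146623, 3846):
146623 = 38×3846 + 475
3846 = 8×475 + 46
475 = 10×46 + 15
46 = 3×15 + 1
15 = 15×1 + 0
Back-substitute:
1 = 46 − 3·15
1 = −3·475 + 31·46
1 = 31·3846 − 251·475
1 = −251·146623 + 9569·3846
736961⁻¹ ≡ 9569 (mod 146623), so k ≡ 9569·29672 ≡ 69240 (mod 146623).
x = 309203 + 736961·69240 = 51027488843.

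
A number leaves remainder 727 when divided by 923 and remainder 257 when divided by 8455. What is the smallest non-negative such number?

2663582

Write x = 727 + 923·k. Then 923·k ≡ 257 − 727 ≡ 7985 (mod 8455).
Need 923⁻¹ mod 8455. Extended Euclid on (8455, 923):
8455 = 9·923 + 148
923 = 6·148 + 35
148 = 4·35 + 8
35 = 4·8 + 3
8 = 2·3 + 2
3 = 1·2 + 1
2 = 2·1 + 0
Back-substitute:
1 = 3 − 2
1 = −8 + 3·3
1 = 3·35 − 13·8
1 = −13·148 + 55·35
1 = 55·923 − 343·148
1 = −343·8455 + 3142·923
923⁻¹ ≡ 3142 (mod 8455), so k ≡ 3142·7985 ≡ 2885 (mod 8455).
x = 727 + 923·2885 = 2663582.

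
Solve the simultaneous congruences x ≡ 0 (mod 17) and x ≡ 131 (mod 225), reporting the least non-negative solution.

3281

Write x = 0 + 17·k. Then 17·k ≡ 131 − 0 ≡ 131 (mod 225).
Need 17⁻¹ mod 225. Extended Euclid on (225, 17):
225 = 13*17 + 4
17 = 4*4 + 1
4 = 4*1 + 0
Back-substitute:
1 = 17 − 4·4
1 = −4·225 + 53·17
17⁻¹ ≡ 53 (mod 225), so k ≡ 53·131 ≡ 193 (mod 225).
x = 0 + 17·193 = 3281.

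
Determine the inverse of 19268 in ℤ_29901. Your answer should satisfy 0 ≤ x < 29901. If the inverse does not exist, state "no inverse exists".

Run Euclid on (29901, 19268):
29901 = 1·19268 + 10633
19268 = 1·10633 + 8635
10633 = 1·8635 + 1998
8635 = 4·1998 + 643
1998 = 3·643 + 69
643 = 9·69 + 22
69 = 3·22 + 3
22 = 7·3 + 1
3 = 3·1 + 0
gcd = 1, so the inverse exists. Back-substitute:
1 = 22 − 7·3
1 = −7·69 + 22·22
1 = 22·643 − 205·69
1 = −205·1998 + 637·643
1 = 637·8635 − 2753·1998
1 = −2753·10633 + 3390·8635
1 = 3390·19268 − 6143·10633
1 = −6143·29901 + 9533·19268
So 19268·9533 ≡ 1 (mod 29901).

9533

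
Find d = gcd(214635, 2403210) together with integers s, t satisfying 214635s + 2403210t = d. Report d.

Apply Euclid's algorithm to 2403210 and 214635:
2403210 = 11·214635 + 42225
214635 = 5·42225 + 3510
42225 = 12·3510 + 105
3510 = 33·105 + 45
105 = 2·45 + 15
45 = 3·15 + 0
gcd(214635, 2403210) = 15.
Back-substituting:
15 = 105 − 2·45
15 = −2·3510 + 67·105
15 = 67·42225 − 806·3510
15 = −806·214635 + 4097·42225
15 = 4097·2403210 − 45873·214635
So 15 = (4097)·2403210 + (-45873)·214635.

15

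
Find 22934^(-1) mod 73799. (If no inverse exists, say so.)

Apply the Euclidean algorithm to 73799 and 22934:
73799 = 3*22934 + 4997
22934 = 4*4997 + 2946
4997 = 1*2946 + 2051
2946 = 1*2051 + 895
2051 = 2*895 + 261
895 = 3*261 + 112
261 = 2*112 + 37
112 = 3*37 + 1
37 = 37*1 + 0
The gcd is 1. Working backward:
1 = 112 − 3·37
1 = −3·261 + 7·112
1 = 7·895 − 24·261
1 = −24·2051 + 55·895
1 = 55·2946 − 79·2051
1 = −79·4997 + 134·2946
1 = 134·22934 − 615·4997
1 = −615·73799 + 1979·22934
So 22934·1979 ≡ 1 (mod 73799).

1979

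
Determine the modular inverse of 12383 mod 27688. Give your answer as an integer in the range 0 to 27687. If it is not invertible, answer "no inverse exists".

gcd(27688, 12383) by repeated division:
27688 = 2×12383 + 2922
12383 = 4×2922 + 695
2922 = 4×695 + 142
695 = 4×142 + 127
142 = 1×127 + 15
127 = 8×15 + 7
15 = 2×7 + 1
7 = 7×1 + 0
Since gcd(12383, 27688) = 1, back-substitute to write 1 as a combination:
1 = 15 − 2·7
1 = −2·127 + 17·15
1 = 17·142 − 19·127
1 = −19·695 + 93·142
1 = 93·2922 − 391·695
1 = −391·12383 + 1657·2922
1 = 1657·27688 − 3705·12383
So 12383·(-3705) ≡ 1 (mod 27688), and -3705 ≡ 23983 (mod 27688).

23983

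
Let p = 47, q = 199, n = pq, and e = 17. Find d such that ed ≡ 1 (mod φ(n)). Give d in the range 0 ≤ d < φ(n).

φ(n) = (p−1)(q−1) = 46·198 = 9108.
Need d with 17·d ≡ 1 (mod 9108). Apply the extended Euclidean algorithm:
9108 = 535*17 + 13
17 = 1*13 + 4
13 = 3*4 + 1
4 = 4*1 + 0
Back-substitute:
1 = 13 − 3·4
1 = −3·17 + 4·13
1 = 4·9108 − 2143·17
So 17·(-2143) ≡ 1 (mod 9108), hence d ≡ -2143 ≡ 6965 (mod 9108).

6965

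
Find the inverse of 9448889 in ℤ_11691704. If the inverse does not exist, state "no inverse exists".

Extended Euclidean algorithm:
11691704 = 1*9448889 + 2242815
9448889 = 4*2242815 + 477629
2242815 = 4*477629 + 332299
477629 = 1*332299 + 145330
332299 = 2*145330 + 41639
145330 = 3*41639 + 20413
41639 = 2*20413 + 813
20413 = 25*813 + 88
813 = 9*88 + 21
88 = 4*21 + 4
21 = 5*4 + 1
4 = 4*1 + 0
gcd = 1, so the inverse exists. Back-substitute:
1 = 21 − 5·4
1 = −5·88 + 21·21
1 = 21·813 − 194·88
1 = −194·20413 + 4871·813
1 = 4871·41639 − 9936·20413
1 = −9936·145330 + 34679·41639
1 = 34679·332299 − 79294·145330
1 = −79294·477629 + 113973·332299
1 = 113973·2242815 − 535186·477629
1 = −535186·9448889 + 2254717·2242815
1 = 2254717·11691704 − 2789903·9448889
Thus 9448889·(-2789903) ≡ 1 (mod 11691704); reducing, -2789903 mod 11691704 = 8901801.

8901801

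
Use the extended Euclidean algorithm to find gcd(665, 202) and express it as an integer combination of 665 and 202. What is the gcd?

1

Euclidean algorithm:
665 = 3·202 + 59
202 = 3·59 + 25
59 = 2·25 + 9
25 = 2·9 + 7
9 = 1·7 + 2
7 = 3·2 + 1
2 = 2·1 + 0
gcd(665, 202) = 1.
Express as a combination:
1 = 7 − 3·2
1 = −3·9 + 4·7
1 = 4·25 − 11·9
1 = −11·59 + 26·25
1 = 26·202 − 89·59
1 = −89·665 + 293·202
So 1 = (-89)·665 + (293)·202.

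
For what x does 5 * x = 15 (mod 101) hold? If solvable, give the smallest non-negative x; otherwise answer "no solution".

3

First find gcd(5, 101):
101 = 20·5 + 1
5 = 5·1 + 0
gcd = 1, so a unique solution mod 101 exists.
Back-substitute for the Bézout coefficients:
1 = 101 − 20·5
So 5·(-20) ≡ 1 (mod 101), giving 5⁻¹ ≡ 81.
x ≡ 5⁻¹·15 ≡ 81·15 ≡ 3 (mod 101).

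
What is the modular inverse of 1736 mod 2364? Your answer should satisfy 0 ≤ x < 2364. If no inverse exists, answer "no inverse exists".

no inverse exists

Euclidean algorithm on 2364, 1736:
2364 = 1·1736 + 628
1736 = 2·628 + 480
628 = 1·480 + 148
480 = 3·148 + 36
148 = 4·36 + 4
36 = 9·4 + 0
Since gcd = 4 > 1, 1736 is not a unit mod 2364.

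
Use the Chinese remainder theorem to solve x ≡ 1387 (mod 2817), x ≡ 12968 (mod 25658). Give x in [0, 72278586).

8043922

Write x = 1387 + 2817·k. Then 2817·k ≡ 12968 − 1387 ≡ 11581 (mod 25658).
Need 2817⁻¹ mod 25658. Extended Euclid on (25658, 2817):
25658 = 9·2817 + 305
2817 = 9·305 + 72
305 = 4·72 + 17
72 = 4·17 + 4
17 = 4·4 + 1
4 = 4·1 + 0
Back-substitute:
1 = 17 − 4·4
1 = −4·72 + 17·17
1 = 17·305 − 72·72
1 = −72·2817 + 665·305
1 = 665·25658 − 6057·2817
2817⁻¹ ≡ 19601 (mod 25658), so k ≡ 19601·11581 ≡ 2855 (mod 25658).
x = 1387 + 2817·2855 = 8043922.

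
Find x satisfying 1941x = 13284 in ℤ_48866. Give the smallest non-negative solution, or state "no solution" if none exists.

First find gcd(1941, 48866):
48866 = 25·1941 + 341
1941 = 5·341 + 236
341 = 1·236 + 105
236 = 2·105 + 26
105 = 4·26 + 1
26 = 26·1 + 0
gcd = 1, so a unique solution mod 48866 exists.
Back-substitute for the Bézout coefficients:
1 = 105 − 4·26
1 = −4·236 + 9·105
1 = 9·341 − 13·236
1 = −13·1941 + 74·341
1 = 74·48866 − 1863·1941
So 1941·(-1863) ≡ 1 (mod 48866), giving 1941⁻¹ ≡ 47003.
x ≡ 1941⁻¹·13284 ≡ 47003·13284 ≡ 26970 (mod 48866).

26970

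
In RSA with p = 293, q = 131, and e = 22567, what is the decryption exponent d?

33383

φ(n) = (p−1)(q−1) = 292·130 = 37960.
Need d with 22567·d ≡ 1 (mod 37960). Apply the extended Euclidean algorithm:
37960 = 1·22567 + 15393
22567 = 1·15393 + 7174
15393 = 2·7174 + 1045
7174 = 6·1045 + 904
1045 = 1·904 + 141
904 = 6·141 + 58
141 = 2·58 + 25
58 = 2·25 + 8
25 = 3·8 + 1
8 = 8·1 + 0
Back-substitute:
1 = 25 − 3·8
1 = −3·58 + 7·25
1 = 7·141 − 17·58
1 = −17·904 + 109·141
1 = 109·1045 − 126·904
1 = −126·7174 + 865·1045
1 = 865·15393 − 1856·7174
1 = −1856·22567 + 2721·15393
1 = 2721·37960 − 4577·22567
So 22567·(-4577) ≡ 1 (mod 37960), hence d ≡ -4577 ≡ 33383 (mod 37960).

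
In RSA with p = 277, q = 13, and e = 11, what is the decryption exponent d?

3011

φ(n) = (p−1)(q−1) = 276·12 = 3312.
Need d with 11·d ≡ 1 (mod 3312). Apply the extended Euclidean algorithm:
3312 = 301*11 + 1
11 = 11*1 + 0
Back-substitute:
1 = 3312 − 301·11
So 11·(-301) ≡ 1 (mod 3312), hence d ≡ -301 ≡ 3011 (mod 3312).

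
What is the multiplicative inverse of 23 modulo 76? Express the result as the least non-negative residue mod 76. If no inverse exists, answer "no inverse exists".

43

gcd(76, 23) by repeated division:
76 = 3*23 + 7
23 = 3*7 + 2
7 = 3*2 + 1
2 = 2*1 + 0
Since gcd(23, 76) = 1, back-substitute to write 1 as a combination:
1 = 7 − 3·2
1 = −3·23 + 10·7
1 = 10·76 − 33·23
Hence 23⁻¹ ≡ -33 ≡ 43 (mod 76).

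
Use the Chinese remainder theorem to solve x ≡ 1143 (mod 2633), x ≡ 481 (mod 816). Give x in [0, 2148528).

Write x = 1143 + 2633·k. Then 2633·k ≡ 481 − 1143 ≡ 154 (mod 816).
Need 2633⁻¹ mod 816. Extended Euclid on (816, 185):
816 = 4×185 + 76
185 = 2×76 + 33
76 = 2×33 + 10
33 = 3×10 + 3
10 = 3×3 + 1
3 = 3×1 + 0
Back-substitute:
1 = 10 − 3·3
1 = −3·33 + 10·10
1 = 10·76 − 23·33
1 = −23·185 + 56·76
1 = 56·816 − 247·185
2633⁻¹ ≡ 569 (mod 816), so k ≡ 569·154 ≡ 314 (mod 816).
x = 1143 + 2633·314 = 827905.

827905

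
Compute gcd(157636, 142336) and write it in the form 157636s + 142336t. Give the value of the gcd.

4

Repeated division:
157636 = 1×142336 + 15300
142336 = 9×15300 + 4636
15300 = 3×4636 + 1392
4636 = 3×1392 + 460
1392 = 3×460 + 12
460 = 38×12 + 4
12 = 3×4 + 0
gcd(157636, 142336) = 4.
Working backward:
4 = 460 − 38·12
4 = −38·1392 + 115·460
4 = 115·4636 − 383·1392
4 = −383·15300 + 1264·4636
4 = 1264·142336 − 11759·15300
4 = −11759·157636 + 13023·142336
So 4 = (-11759)·157636 + (13023)·142336.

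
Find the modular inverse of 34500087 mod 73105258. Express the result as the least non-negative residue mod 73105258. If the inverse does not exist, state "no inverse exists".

gcd(73105258, 34500087) by repeated division:
73105258 = 2·34500087 + 4105084
34500087 = 8·4105084 + 1659415
4105084 = 2·1659415 + 786254
1659415 = 2·786254 + 86907
786254 = 9·86907 + 4091
86907 = 21·4091 + 996
4091 = 4·996 + 107
996 = 9·107 + 33
107 = 3·33 + 8
33 = 4·8 + 1
8 = 8·1 + 0
The gcd is 1. Working backward:
1 = 33 − 4·8
1 = −4·107 + 13·33
1 = 13·996 − 121·107
1 = −121·4091 + 497·996
1 = 497·86907 − 10558·4091
1 = −10558·786254 + 95519·86907
1 = 95519·1659415 − 201596·786254
1 = −201596·4105084 + 498711·1659415
1 = 498711·34500087 − 4191284·4105084
1 = −4191284·73105258 + 8881279·34500087
So 34500087·8881279 ≡ 1 (mod 73105258).

8881279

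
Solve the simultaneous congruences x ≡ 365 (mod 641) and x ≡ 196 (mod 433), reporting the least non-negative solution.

225356

Write x = 365 + 641·k. Then 641·k ≡ 196 − 365 ≡ 264 (mod 433).
Need 641⁻¹ mod 433. Extended Euclid on (433, 208):
433 = 2×208 + 17
208 = 12×17 + 4
17 = 4×4 + 1
4 = 4×1 + 0
Back-substitute:
1 = 17 − 4·4
1 = −4·208 + 49·17
1 = 49·433 − 102·208
641⁻¹ ≡ 331 (mod 433), so k ≡ 331·264 ≡ 351 (mod 433).
x = 365 + 641·351 = 225356.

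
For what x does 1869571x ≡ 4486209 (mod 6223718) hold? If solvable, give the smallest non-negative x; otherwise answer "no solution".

First find gcd(1869571, 6223718):
6223718 = 3×1869571 + 615005
1869571 = 3×615005 + 24556
615005 = 25×24556 + 1105
24556 = 22×1105 + 246
1105 = 4×246 + 121
246 = 2×121 + 4
121 = 30×4 + 1
4 = 4×1 + 0
gcd = 1, so a unique solution mod 6223718 exists.
Back-substitute for the Bézout coefficients:
1 = 121 − 30·4
1 = −30·246 + 61·121
1 = 61·1105 − 274·246
1 = −274·24556 + 6089·1105
1 = 6089·615005 − 152499·24556
1 = −152499·1869571 + 463586·615005
1 = 463586·6223718 − 1543257·1869571
So 1869571·(-1543257) ≡ 1 (mod 6223718), giving 1869571⁻¹ ≡ 4680461.
x ≡ 1869571⁻¹·4486209 ≡ 4680461·4486209 ≡ 2487411 (mod 6223718).

2487411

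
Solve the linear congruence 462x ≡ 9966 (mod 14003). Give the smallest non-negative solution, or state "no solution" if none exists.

749

First find gcd(462, 14003):
14003 = 30*462 + 143
462 = 3*143 + 33
143 = 4*33 + 11
33 = 3*11 + 0
gcd = 11 and 11 | 9966, so solutions exist. Divide through by 11: 42x ≡ 906 (mod 1273).
Now find 42⁻¹ mod 1273:
1273 = 30×42 + 13
42 = 3×13 + 3
13 = 4×3 + 1
3 = 3×1 + 0
Back-substitute:
1 = 13 − 4·3
1 = −4·42 + 13·13
1 = 13·1273 − 394·42
So 42·(-394) ≡ 1 (mod 1273), i.e. 42⁻¹ ≡ 879.
Then x ≡ 879·906 ≡ 749 (mod 1273); the smallest non-negative solution is x = 749.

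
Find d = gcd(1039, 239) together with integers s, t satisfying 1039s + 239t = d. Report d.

1

Euclidean algorithm:
1039 = 4·239 + 83
239 = 2·83 + 73
83 = 1·73 + 10
73 = 7·10 + 3
10 = 3·3 + 1
3 = 3·1 + 0
gcd(1039, 239) = 1.
Back-substituting:
1 = 10 − 3·3
1 = −3·73 + 22·10
1 = 22·83 − 25·73
1 = −25·239 + 72·83
1 = 72·1039 − 313·239
So 1 = (72)·1039 + (-313)·239.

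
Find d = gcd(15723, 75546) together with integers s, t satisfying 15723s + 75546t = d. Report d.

Repeated division:
75546 = 4·15723 + 12654
15723 = 1·12654 + 3069
12654 = 4·3069 + 378
3069 = 8·378 + 45
378 = 8·45 + 18
45 = 2·18 + 9
18 = 2·9 + 0
gcd(15723, 75546) = 9.
Back-substituting:
9 = 45 − 2·18
9 = −2·378 + 17·45
9 = 17·3069 − 138·378
9 = −138·12654 + 569·3069
9 = 569·15723 − 707·12654
9 = −707·75546 + 3397·15723
So 9 = (-707)·75546 + (3397)·15723.

9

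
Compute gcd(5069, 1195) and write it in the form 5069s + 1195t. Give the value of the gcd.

1

Euclidean algorithm:
5069 = 4×1195 + 289
1195 = 4×289 + 39
289 = 7×39 + 16
39 = 2×16 + 7
16 = 2×7 + 2
7 = 3×2 + 1
2 = 2×1 + 0
gcd(5069, 1195) = 1.
Back-substituting:
1 = 7 − 3·2
1 = −3·16 + 7·7
1 = 7·39 − 17·16
1 = −17·289 + 126·39
1 = 126·1195 − 521·289
1 = −521·5069 + 2210·1195
So 1 = (-521)·5069 + (2210)·1195.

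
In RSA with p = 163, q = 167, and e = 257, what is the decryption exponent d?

φ(n) = (p−1)(q−1) = 162·166 = 26892.
Need d with 257·d ≡ 1 (mod 26892). Apply the extended Euclidean algorithm:
26892 = 104*257 + 164
257 = 1*164 + 93
164 = 1*93 + 71
93 = 1*71 + 22
71 = 3*22 + 5
22 = 4*5 + 2
5 = 2*2 + 1
2 = 2*1 + 0
Back-substitute:
1 = 5 − 2·2
1 = −2·22 + 9·5
1 = 9·71 − 29·22
1 = −29·93 + 38·71
1 = 38·164 − 67·93
1 = −67·257 + 105·164
1 = 105·26892 − 10987·257
So 257·(-10987) ≡ 1 (mod 26892), hence d ≡ -10987 ≡ 15905 (mod 26892).

15905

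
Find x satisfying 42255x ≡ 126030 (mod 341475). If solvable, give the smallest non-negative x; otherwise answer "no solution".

14121

First find gcd(42255, 341475):
341475 = 8×42255 + 3435
42255 = 12×3435 + 1035
3435 = 3×1035 + 330
1035 = 3×330 + 45
330 = 7×45 + 15
45 = 3×15 + 0
gcd = 15 and 15 | 126030, so solutions exist. Divide through by 15: 2817x ≡ 8402 (mod 22765).
Now find 2817⁻¹ mod 22765:
22765 = 8*2817 + 229
2817 = 12*229 + 69
229 = 3*69 + 22
69 = 3*22 + 3
22 = 7*3 + 1
3 = 3*1 + 0
Back-substitute:
1 = 22 − 7·3
1 = −7·69 + 22·22
1 = 22·229 − 73·69
1 = −73·2817 + 898·229
1 = 898·22765 − 7257·2817
So 2817·(-7257) ≡ 1 (mod 22765), i.e. 2817⁻¹ ≡ 15508.
Then x ≡ 15508·8402 ≡ 14121 (mod 22765); the smallest non-negative solution is x = 14121.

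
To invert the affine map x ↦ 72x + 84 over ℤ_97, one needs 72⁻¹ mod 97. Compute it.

31

gcd(97, 72) by repeated division:
97 = 1*72 + 25
72 = 2*25 + 22
25 = 1*22 + 3
22 = 7*3 + 1
3 = 3*1 + 0
Since gcd(72, 97) = 1, back-substitute to write 1 as a combination:
1 = 22 − 7·3
1 = −7·25 + 8·22
1 = 8·72 − 23·25
1 = −23·97 + 31·72
So 72·31 ≡ 1 (mod 97).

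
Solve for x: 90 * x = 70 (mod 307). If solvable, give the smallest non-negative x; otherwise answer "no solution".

69

First find gcd(90, 307):
307 = 3×90 + 37
90 = 2×37 + 16
37 = 2×16 + 5
16 = 3×5 + 1
5 = 5×1 + 0
gcd = 1, so a unique solution mod 307 exists.
Back-substitute for the Bézout coefficients:
1 = 16 − 3·5
1 = −3·37 + 7·16
1 = 7·90 − 17·37
1 = −17·307 + 58·90
So 90·(58) ≡ 1 (mod 307), giving 90⁻¹ ≡ 58.
x ≡ 90⁻¹·70 ≡ 58·70 ≡ 69 (mod 307).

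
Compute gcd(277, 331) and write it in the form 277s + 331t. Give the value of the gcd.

Apply Euclid's algorithm to 331 and 277:
331 = 1·277 + 54
277 = 5·54 + 7
54 = 7·7 + 5
7 = 1·5 + 2
5 = 2·2 + 1
2 = 2·1 + 0
gcd(277, 331) = 1.
Working backward:
1 = 5 − 2·2
1 = −2·7 + 3·5
1 = 3·54 − 23·7
1 = −23·277 + 118·54
1 = 118·331 − 141·277
So 1 = (118)·331 + (-141)·277.

1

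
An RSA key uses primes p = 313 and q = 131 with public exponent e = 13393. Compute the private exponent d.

4897

φ(n) = (p−1)(q−1) = 312·130 = 40560.
Need d with 13393·d ≡ 1 (mod 40560). Apply the extended Euclidean algorithm:
40560 = 3*13393 + 381
13393 = 35*381 + 58
381 = 6*58 + 33
58 = 1*33 + 25
33 = 1*25 + 8
25 = 3*8 + 1
8 = 8*1 + 0
Back-substitute:
1 = 25 − 3·8
1 = −3·33 + 4·25
1 = 4·58 − 7·33
1 = −7·381 + 46·58
1 = 46·13393 − 1617·381
1 = −1617·40560 + 4897·13393
So 13393·4897 ≡ 1 (mod 40560), hence d = 4897.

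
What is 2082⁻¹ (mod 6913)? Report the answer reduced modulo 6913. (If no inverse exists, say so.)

1451

Extended Euclidean algorithm:
6913 = 3×2082 + 667
2082 = 3×667 + 81
667 = 8×81 + 19
81 = 4×19 + 5
19 = 3×5 + 4
5 = 1×4 + 1
4 = 4×1 + 0
The gcd is 1. Working backward:
1 = 5 − 4
1 = −19 + 4·5
1 = 4·81 − 17·19
1 = −17·667 + 140·81
1 = 140·2082 − 437·667
1 = −437·6913 + 1451·2082
So 2082·1451 ≡ 1 (mod 6913).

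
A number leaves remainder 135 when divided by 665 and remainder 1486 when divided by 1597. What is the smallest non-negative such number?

Write x = 135 + 665·k. Then 665·k ≡ 1486 − 135 ≡ 1351 (mod 1597).
Need 665⁻¹ mod 1597. Extended Euclid on (1597, 665):
1597 = 2*665 + 267
665 = 2*267 + 131
267 = 2*131 + 5
131 = 26*5 + 1
5 = 5*1 + 0
Back-substitute:
1 = 131 − 26·5
1 = −26·267 + 53·131
1 = 53·665 − 132·267
1 = −132·1597 + 317·665
665⁻¹ ≡ 317 (mod 1597), so k ≡ 317·1351 ≡ 271 (mod 1597).
x = 135 + 665·271 = 180350.

180350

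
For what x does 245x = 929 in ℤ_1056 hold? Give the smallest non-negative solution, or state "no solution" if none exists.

First find gcd(245, 1056):
1056 = 4×245 + 76
245 = 3×76 + 17
76 = 4×17 + 8
17 = 2×8 + 1
8 = 8×1 + 0
gcd = 1, so a unique solution mod 1056 exists.
Back-substitute for the Bézout coefficients:
1 = 17 − 2·8
1 = −2·76 + 9·17
1 = 9·245 − 29·76
1 = −29·1056 + 125·245
So 245·(125) ≡ 1 (mod 1056), giving 245⁻¹ ≡ 125.
x ≡ 245⁻¹·929 ≡ 125·929 ≡ 1021 (mod 1056).

1021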